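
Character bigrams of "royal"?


Word: "royal" (length 5)
Number of bigrams = 5 - 2 + 1 = 4
  Position 0: "ro"
  Position 1: "oy"
  Position 2: "ya"
  Position 3: "al"
Bigrams = "ro", "oy", "ya", "al"


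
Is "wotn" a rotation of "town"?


Word: "town", Candidate: "wotn"
Method: check if candidate is substring of word+word
"towntown" contains "wotn"? No
Is rotation = No


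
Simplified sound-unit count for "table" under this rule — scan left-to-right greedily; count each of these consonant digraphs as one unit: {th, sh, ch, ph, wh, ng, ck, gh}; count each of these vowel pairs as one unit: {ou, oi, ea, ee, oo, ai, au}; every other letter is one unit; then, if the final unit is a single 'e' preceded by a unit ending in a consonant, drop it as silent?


Word: "table" (5 letters)
Left-to-right scan:
  (1) 't' (letter)
  (2) 'a' (letter)
  (3) 'b' (letter)
  (4) 'l' (letter)
  (5) 'e' (letter)
Units from scan: 5
Final unit is 'e' after a consonant -> drop as silent (-1)
Sound units = 4 units


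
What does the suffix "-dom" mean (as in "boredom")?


Suffix: -dom
As in: boredom -> bore + -dom
Meaning = state / realm


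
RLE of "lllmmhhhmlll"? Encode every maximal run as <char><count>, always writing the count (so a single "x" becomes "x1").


String: "lllmmhhhmlll"
Scanning for consecutive runs:
  'l' x 3
  'm' x 2
  'h' x 3
  'm' x 1
  'l' x 3
RLE = "l3m2h3m1l3"


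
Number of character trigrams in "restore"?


Word: "restore" (length 7)
Number of 3-grams = length - 3 + 1 = 7 - 3 + 1
= 5


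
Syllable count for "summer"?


Word: "summer"
Syllable breakdown: sum-mer
Counting: 2 parts
= 2 syllables


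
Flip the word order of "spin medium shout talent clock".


Original: "spin medium shout talent clock"
Words (1..n): spin | medium | shout | talent | clock
Reversed (n..1): clock | talent | shout | medium | spin
Result = "clock talent shout medium spin"


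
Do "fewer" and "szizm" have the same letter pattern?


Pattern of "fewer": [0, 1, 2, 1, 3]
Pattern of "szizm": [0, 1, 2, 1, 3]
Patterns match
Same pattern = Yes


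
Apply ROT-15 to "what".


Word: "what"
Shift: 15
Each letter → (letter + shift) mod 26:
  'w' (22) + 15 = 11 → 'l'
  'h' (7) + 15 = 22 → 'w'
  'a' (0) + 15 = 15 → 'p'
  't' (19) + 15 = 8 → 'i'
Result = "lwpi"


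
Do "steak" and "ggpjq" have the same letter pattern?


Pattern of "steak": [0, 1, 2, 3, 4]
Pattern of "ggpjq": [0, 0, 1, 2, 3]
Patterns do not match
Same pattern = No


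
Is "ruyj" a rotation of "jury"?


Word: "jury", Candidate: "ruyj"
Method: check if candidate is substring of word+word
"juryjury" contains "ruyj"? No
Is rotation = No


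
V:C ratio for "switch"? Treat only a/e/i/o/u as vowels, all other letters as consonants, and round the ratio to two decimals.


Word: "switch"
Vowels (a,e,i,o,u): 1
Consonants: 5
Ratio = 1/5
= 0.20


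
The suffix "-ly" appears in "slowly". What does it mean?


Suffix: -ly
Example: slowly (slow + -ly)
Meaning = in a manner


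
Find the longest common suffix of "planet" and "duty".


Word 1: "planet"
Word 2: "duty"
Comparing from end:
  Pos -1: 't' != 'y' (stop)
LCS = "" (length 0)


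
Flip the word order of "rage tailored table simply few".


Original: "rage tailored table simply few"
Words (1..n): rage | tailored | table | simply | few
Reversed (n..1): few | simply | table | tailored | rage
Result = "few simply table tailored rage"


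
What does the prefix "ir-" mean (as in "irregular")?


Prefix: ir-
Example: irregular (ir- + regular)
Meaning = not


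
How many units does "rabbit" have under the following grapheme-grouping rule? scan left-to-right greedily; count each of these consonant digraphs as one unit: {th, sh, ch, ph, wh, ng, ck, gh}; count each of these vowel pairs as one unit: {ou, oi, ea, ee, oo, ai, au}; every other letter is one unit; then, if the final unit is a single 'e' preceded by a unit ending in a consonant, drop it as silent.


Word: "rabbit" (6 letters)
Left-to-right scan:
  (1) 'r' (letter)
  (2) 'a' (letter)
  (3) 'b' (letter)
  (4) 'b' (letter)
  (5) 'i' (letter)
  (6) 't' (letter)
Units from scan: 6
Sound units = 6 units


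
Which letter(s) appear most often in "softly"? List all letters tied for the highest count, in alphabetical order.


Word: "softly"
Letter counts:
  'f': 1
  'l': 1
  'o': 1
  's': 1
  't': 1
  'y': 1
Maximum count = 1
Most frequent = 'f', 'l', 'o', 's', 't', 'y' (1 time each)


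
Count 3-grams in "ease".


Word: "ease" (length 4)
Number of 3-grams = length - 3 + 1 = 4 - 3 + 1
= 2


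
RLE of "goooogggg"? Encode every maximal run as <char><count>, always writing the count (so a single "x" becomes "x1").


String: "goooogggg"
Scanning for consecutive runs:
  'g' x 1
  'o' x 4
  'g' x 4
RLE = "g1o4g4"


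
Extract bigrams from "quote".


Word: "quote" (length 5)
Number of bigrams = 5 - 2 + 1 = 4
  Position 0: "qu"
  Position 1: "uo"
  Position 2: "ot"
  Position 3: "te"
Bigrams = "qu", "uo", "ot", "te"


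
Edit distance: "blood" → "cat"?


Word 1: "blood" (length 5)
Word 2: "cat" (length 3)
One optimal edit sequence (insert/delete/substitute each cost 1):
  1. delete 'b'  (+1)
  2. delete 'l'  (+1)
  3. substitute 'o' -> 'c'  (+1)
  4. substitute 'o' -> 'a'  (+1)
  5. substitute 'd' -> 't'  (+1)
Total edit operations: 5
Edit distance = 5


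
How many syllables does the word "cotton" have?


Word: "cotton"
Syllable breakdown: cot / ton
Counting: 2 parts
= 2 syllables


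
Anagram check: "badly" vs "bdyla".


Word 1: "badly" → sorted: abdly
Word 2: "bdyla" → sorted: abdly
Same letters? abdly == abdly
Anagram = Yes


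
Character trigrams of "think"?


Word: "think" (length 5)
Number of trigrams = 5 - 3 + 1 = 3
  Position 0: "thi"
  Position 1: "hin"
  Position 2: "ink"
Trigrams = "thi", "hin", "ink"


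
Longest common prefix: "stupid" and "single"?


Word 1: "stupid"
Word 2: "single"
Comparing from start:
  Pos 0: 's' == 's'
  Pos 1: 't' != 'i' (stop)
LCP = "s" (length 1)


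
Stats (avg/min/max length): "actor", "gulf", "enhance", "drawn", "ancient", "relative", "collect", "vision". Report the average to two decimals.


Lengths: "actor"=5, "gulf"=4, "enhance"=7, "drawn"=5, "ancient"=7, "relative"=8, "collect"=7, "vision"=6
Sum = 49, Count = 8
Average = 49/8 = 6.13
= avg=6.13, min=4, max=8


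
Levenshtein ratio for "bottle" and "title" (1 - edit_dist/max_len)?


Word 1: "bottle" (length 6)
Word 2: "title" (length 5)
One optimal edit sequence:
  1. delete 'b'  (+1)
  2. substitute 'o' -> 't'  (+1)
  3. substitute 't' -> 'i'  (+1)
  4. keep 't'
  5. keep 'l'
  6. keep 'e'
Edit distance = 3
Max length = max(6, 5) = 6
Similarity = 1 - 3/6
= 0.5000


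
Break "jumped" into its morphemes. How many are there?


Word: "jumped"
Morphemes: jump | -ed
Each morpheme carries meaning
= 2 morphemes


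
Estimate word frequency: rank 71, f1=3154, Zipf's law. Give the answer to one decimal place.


Zipf's law: f(r) = f(1) / r
f(1) = 3154
f(71) = 3154 / 71
= 44.4 occurrences


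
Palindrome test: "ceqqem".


Word: "ceqqem"
Reversed: "meqqec"
Forward == Backward? ceqqem != meqqec
Palindrome = No


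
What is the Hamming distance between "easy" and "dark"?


Comparing character by character (same length = 4):
  Pos 0: 'e' vs 'd' !=
  Pos 1: 'a' vs 'a' =
  Pos 2: 's' vs 'r' !=
  Pos 3: 'y' vs 'k' !=
Hamming distance = 3


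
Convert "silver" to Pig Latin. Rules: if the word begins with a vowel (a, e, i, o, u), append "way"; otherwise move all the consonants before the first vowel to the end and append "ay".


Word: "silver"
Starts with consonant(s) → move to end, add 'ay'
Consonant cluster: "s"
Pig Latin = "ilversay"


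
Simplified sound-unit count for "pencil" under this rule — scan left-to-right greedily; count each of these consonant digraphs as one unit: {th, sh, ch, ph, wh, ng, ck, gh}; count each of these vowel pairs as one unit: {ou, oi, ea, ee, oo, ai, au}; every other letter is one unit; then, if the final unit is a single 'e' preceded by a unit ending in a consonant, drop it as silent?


Word: "pencil" (6 letters)
Left-to-right scan:
  1. 'p' (letter)
  2. 'e' (letter)
  3. 'n' (letter)
  4. 'c' (letter)
  5. 'i' (letter)
  6. 'l' (letter)
Units from scan: 6
Sound units = 6 units


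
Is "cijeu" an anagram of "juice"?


Word 1: "juice" → sorted: ceiju
Word 2: "cijeu" → sorted: ceiju
Same letters? ceiju == ceiju
Anagram = Yes


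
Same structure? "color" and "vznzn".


Pattern of "color": [0, 1, 2, 1, 3]
Pattern of "vznzn": [0, 1, 2, 1, 2]
Patterns do not match
Same pattern = No


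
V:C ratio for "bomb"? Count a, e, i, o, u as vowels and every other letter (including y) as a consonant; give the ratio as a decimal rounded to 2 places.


Word: "bomb"
Vowels (a,e,i,o,u): 1
Consonants: 3
Ratio = 1/3
= 0.33


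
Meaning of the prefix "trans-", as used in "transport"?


Prefix: trans-
As in: transport -> trans- + port
Meaning = across


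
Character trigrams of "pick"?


Word: "pick" (length 4)
Number of trigrams = 4 - 3 + 1 = 2
  Position 0: "pic"
  Position 1: "ick"
Trigrams = "pic", "ick"


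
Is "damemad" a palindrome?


Word: "damemad"
Reversed: "damemad"
Forward == Backward? damemad == damemad
Palindrome = Yes


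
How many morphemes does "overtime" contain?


Word: "overtime"
Morphemes: over- | time
Each morpheme carries meaning
= 2 morphemes


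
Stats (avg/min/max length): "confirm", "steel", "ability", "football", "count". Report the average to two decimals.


Lengths: "confirm"=7, "steel"=5, "ability"=7, "football"=8, "count"=5
Sum = 32, Count = 5
Average = 32/5 = 6.40
= avg=6.40, min=5, max=8


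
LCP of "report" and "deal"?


Word 1: "report"
Word 2: "deal"
Comparing from start:
  Pos 0: 'r' != 'd' (stop)
LCP = "" (length 0)


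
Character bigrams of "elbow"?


Word: "elbow" (length 5)
Number of bigrams = 5 - 2 + 1 = 4
  Position 0: "el"
  Position 1: "lb"
  Position 2: "bo"
  Position 3: "ow"
Bigrams = "el", "lb", "bo", "ow"


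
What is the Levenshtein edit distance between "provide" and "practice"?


Word 1: "provide" (length 7)
Word 2: "practice" (length 8)
One optimal edit sequence (insert/delete/substitute each cost 1):
  1. keep 'p'
  2. keep 'r'
  3. insert 'a'  (+1)
  4. substitute 'o' -> 'c'  (+1)
  5. substitute 'v' -> 't'  (+1)
  6. keep 'i'
  7. substitute 'd' -> 'c'  (+1)
  8. keep 'e'
Total edit operations: 4
Edit distance = 4


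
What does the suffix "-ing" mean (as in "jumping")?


Suffix: -ing
As in: jumping -> jump + -ing
Meaning = present participle


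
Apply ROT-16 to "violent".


Word: "violent"
Shift: 16
Each letter → (letter + shift) mod 26:
  'v' (21) + 16 = 11 → 'l'
  'i' (8) + 16 = 24 → 'y'
  'o' (14) + 16 = 4 → 'e'
  'l' (11) + 16 = 1 → 'b'
  'e' (4) + 16 = 20 → 'u'
  'n' (13) + 16 = 3 → 'd'
  't' (19) + 16 = 9 → 'j'
Result = "lyebudj"


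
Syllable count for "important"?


Word: "important"
Syllable breakdown: im-por-tant
Counting: 3 parts
= 3 syllables


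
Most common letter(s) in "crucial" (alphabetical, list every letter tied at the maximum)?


Word: "crucial"
Letter counts:
  'a': 1
  'c': 2
  'i': 1
  'l': 1
  'r': 1
  'u': 1
Maximum count = 2
Most frequent = 'c' (2 times each)


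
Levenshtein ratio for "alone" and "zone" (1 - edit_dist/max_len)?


Word 1: "alone" (length 5)
Word 2: "zone" (length 4)
One optimal edit sequence:
  1. delete 'a'  (+1)
  2. substitute 'l' -> 'z'  (+1)
  3. keep 'o'
  4. keep 'n'
  5. keep 'e'
Edit distance = 2
Max length = max(5, 4) = 5
Similarity = 1 - 2/5
= 0.6000


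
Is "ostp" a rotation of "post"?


Word: "post", Candidate: "ostp"
Method: check if candidate is substring of word+word
"postpost" contains "ostp"? Yes
Is rotation = Yes


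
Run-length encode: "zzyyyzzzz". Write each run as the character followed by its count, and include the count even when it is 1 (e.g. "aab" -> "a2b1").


String: "zzyyyzzzz"
Scanning for consecutive runs:
  'z' x 2
  'y' x 3
  'z' x 4
RLE = "z2y3z4"


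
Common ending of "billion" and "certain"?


Word 1: "billion"
Word 2: "certain"
Comparing from end:
  Pos -1: 'n' == 'n'
  Pos -2: 'o' != 'i' (stop)
LCS = "n" (length 1)


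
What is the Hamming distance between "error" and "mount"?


Comparing character by character (same length = 5):
  Pos 0: 'e' vs 'm' !=
  Pos 1: 'r' vs 'o' !=
  Pos 2: 'r' vs 'u' !=
  Pos 3: 'o' vs 'n' !=
  Pos 4: 'r' vs 't' !=
Hamming distance = 5


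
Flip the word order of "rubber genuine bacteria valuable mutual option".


Original: "rubber genuine bacteria valuable mutual option"
Words (1..n): rubber | genuine | bacteria | valuable | mutual | option
Reversed (n..1): option | mutual | valuable | bacteria | genuine | rubber
Result = "option mutual valuable bacteria genuine rubber"


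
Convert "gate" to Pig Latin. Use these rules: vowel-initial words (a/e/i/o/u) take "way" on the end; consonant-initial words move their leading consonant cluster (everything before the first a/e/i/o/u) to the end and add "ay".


Word: "gate"
Starts with consonant(s) → move to end, add 'ay'
Consonant cluster: "g"
Pig Latin = "ategay"


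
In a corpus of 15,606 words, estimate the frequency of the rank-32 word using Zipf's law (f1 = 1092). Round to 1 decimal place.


Zipf's law: f(r) = f(1) / r
f(1) = 1092
f(32) = 1092 / 32
= 34.1 occurrences


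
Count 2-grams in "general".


Word: "general" (length 7)
Number of 2-grams = length - 2 + 1 = 7 - 2 + 1
= 6


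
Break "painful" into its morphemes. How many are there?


Word: "painful"
Morphemes: pain | -ful
Each morpheme carries meaning
= 2 morphemes


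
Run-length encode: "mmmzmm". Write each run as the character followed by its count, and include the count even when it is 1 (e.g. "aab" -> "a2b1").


String: "mmmzmm"
Scanning for consecutive runs:
  'm' x 3
  'z' x 1
  'm' x 2
RLE = "m3z1m2"


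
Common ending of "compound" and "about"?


Word 1: "compound"
Word 2: "about"
Comparing from end:
  Pos -1: 'd' != 't' (stop)
LCS = "" (length 0)


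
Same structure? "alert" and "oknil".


Pattern of "alert": [0, 1, 2, 3, 4]
Pattern of "oknil": [0, 1, 2, 3, 4]
Patterns match
Same pattern = Yes


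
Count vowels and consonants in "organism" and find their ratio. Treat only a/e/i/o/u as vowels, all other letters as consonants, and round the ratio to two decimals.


Word: "organism"
Vowels (a,e,i,o,u): 3
Consonants: 5
Ratio = 3/5
= 0.60


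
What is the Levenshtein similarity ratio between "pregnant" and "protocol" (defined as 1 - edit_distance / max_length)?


Word 1: "pregnant" (length 8)
Word 2: "protocol" (length 8)
One optimal edit sequence:
  1. keep 'p'
  2. keep 'r'
  3. substitute 'e' -> 'o'  (+1)
  4. substitute 'g' -> 't'  (+1)
  5. substitute 'n' -> 'o'  (+1)
  6. substitute 'a' -> 'c'  (+1)
  7. substitute 'n' -> 'o'  (+1)
  8. substitute 't' -> 'l'  (+1)
Edit distance = 6
Max length = max(8, 8) = 8
Similarity = 1 - 6/8
= 0.2500


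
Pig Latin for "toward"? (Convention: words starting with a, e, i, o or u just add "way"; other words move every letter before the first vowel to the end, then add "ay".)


Word: "toward"
Starts with consonant(s) → move to end, add 'ay'
Consonant cluster: "t"
Pig Latin = "owardtay"


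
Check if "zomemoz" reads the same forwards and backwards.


Word: "zomemoz"
Reversed: "zomemoz"
Forward == Backward? zomemoz == zomemoz
Palindrome = Yes


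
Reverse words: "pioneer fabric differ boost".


Original: "pioneer fabric differ boost"
Words (1..n): pioneer | fabric | differ | boost
Reversed (n..1): boost | differ | fabric | pioneer
Result = "boost differ fabric pioneer"


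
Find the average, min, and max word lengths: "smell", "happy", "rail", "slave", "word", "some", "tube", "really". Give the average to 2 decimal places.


Lengths: "smell"=5, "happy"=5, "rail"=4, "slave"=5, "word"=4, "some"=4, "tube"=4, "really"=6
Sum = 37, Count = 8
Average = 37/8 = 4.63
= avg=4.63, min=4, max=6


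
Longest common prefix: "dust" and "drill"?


Word 1: "dust"
Word 2: "drill"
Comparing from start:
  Pos 0: 'd' == 'd'
  Pos 1: 'u' != 'r' (stop)
LCP = "d" (length 1)


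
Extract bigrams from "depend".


Word: "depend" (length 6)
Number of bigrams = 6 - 2 + 1 = 5
  Position 0: "de"
  Position 1: "ep"
  Position 2: "pe"
  Position 3: "en"
  Position 4: "nd"
Bigrams = "de", "ep", "pe", "en", "nd"


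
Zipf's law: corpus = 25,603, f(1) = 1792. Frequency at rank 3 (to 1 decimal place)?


Zipf's law: f(r) = f(1) / r
f(1) = 1792
f(3) = 1792 / 3
= 597.3 occurrences


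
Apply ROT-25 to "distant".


Word: "distant"
Shift: 25
Each letter → (letter + shift) mod 26:
  'd' (3) + 25 = 2 → 'c'
  'i' (8) + 25 = 7 → 'h'
  's' (18) + 25 = 17 → 'r'
  't' (19) + 25 = 18 → 's'
  'a' (0) + 25 = 25 → 'z'
  'n' (13) + 25 = 12 → 'm'
  't' (19) + 25 = 18 → 's'
Result = "chrszms"


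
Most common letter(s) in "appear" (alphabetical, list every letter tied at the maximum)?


Word: "appear"
Letter counts:
  'a': 2
  'e': 1
  'p': 2
  'r': 1
Maximum count = 2
Most frequent = 'a', 'p' (2 times each)


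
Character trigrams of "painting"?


Word: "painting" (length 8)
Number of trigrams = 8 - 3 + 1 = 6
  Position 0: "pai"
  Position 1: "ain"
  Position 2: "int"
  Position 3: "nti"
  Position 4: "tin"
  Position 5: "ing"
Trigrams = "pai", "ain", "int", "nti", "tin", "ing"


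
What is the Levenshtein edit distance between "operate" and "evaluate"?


Word 1: "operate" (length 7)
Word 2: "evaluate" (length 8)
One optimal edit sequence (insert/delete/substitute each cost 1):
  1. insert 'e'  (+1)
  2. substitute 'o' -> 'v'  (+1)
  3. substitute 'p' -> 'a'  (+1)
  4. substitute 'e' -> 'l'  (+1)
  5. substitute 'r' -> 'u'  (+1)
  6. keep 'a'
  7. keep 't'
  8. keep 'e'
Total edit operations: 5
Edit distance = 5


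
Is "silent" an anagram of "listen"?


Word 1: "listen" → sorted: eilnst
Word 2: "silent" → sorted: eilnst
Same letters? eilnst == eilnst
Anagram = Yes


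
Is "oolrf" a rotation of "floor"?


Word: "floor", Candidate: "oolrf"
Method: check if candidate is substring of word+word
"floorfloor" contains "oolrf"? No
Is rotation = No


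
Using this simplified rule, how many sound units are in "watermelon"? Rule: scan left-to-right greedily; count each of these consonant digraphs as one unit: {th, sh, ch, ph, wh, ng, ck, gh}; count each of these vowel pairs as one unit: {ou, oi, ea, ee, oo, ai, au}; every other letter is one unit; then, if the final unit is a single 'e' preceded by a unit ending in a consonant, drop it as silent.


Word: "watermelon" (10 letters)
Left-to-right scan:
  (1) 'w' (letter)
  (2) 'a' (letter)
  (3) 't' (letter)
  (4) 'e' (letter)
  (5) 'r' (letter)
  (6) 'm' (letter)
  (7) 'e' (letter)
  (8) 'l' (letter)
  (9) 'o' (letter)
  (10) 'n' (letter)
Units from scan: 10
Sound units = 10 units


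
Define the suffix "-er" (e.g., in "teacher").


Suffix: -er
As in: teacher -> teach + -er
Meaning = one who / more


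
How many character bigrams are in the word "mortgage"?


Word: "mortgage" (length 8)
Number of 2-grams = length - 2 + 1 = 8 - 2 + 1
= 7


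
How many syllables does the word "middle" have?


Word: "middle"
Syllable breakdown: mid-dle
Counting: 2 parts
= 2 syllables


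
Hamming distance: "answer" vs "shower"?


Comparing character by character (same length = 6):
  Pos 0: 'a' vs 's' !=
  Pos 1: 'n' vs 'h' !=
  Pos 2: 's' vs 'o' !=
  Pos 3: 'w' vs 'w' =
  Pos 4: 'e' vs 'e' =
  Pos 5: 'r' vs 'r' =
Hamming distance = 3


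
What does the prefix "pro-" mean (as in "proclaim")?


Prefix: pro-
Example: proclaim (pro- + claim)
Meaning = forward / in favor of


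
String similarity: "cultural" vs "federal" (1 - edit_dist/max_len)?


Word 1: "cultural" (length 8)
Word 2: "federal" (length 7)
One optimal edit sequence:
  1. delete 'c'  (+1)
  2. substitute 'u' -> 'f'  (+1)
  3. substitute 'l' -> 'e'  (+1)
  4. substitute 't' -> 'd'  (+1)
  5. substitute 'u' -> 'e'  (+1)
  6. keep 'r'
  7. keep 'a'
  8. keep 'l'
Edit distance = 5
Max length = max(8, 7) = 8
Similarity = 1 - 5/8
= 0.3750


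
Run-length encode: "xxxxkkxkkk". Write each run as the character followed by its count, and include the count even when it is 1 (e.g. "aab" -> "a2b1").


String: "xxxxkkxkkk"
Scanning for consecutive runs:
  'x' x 4
  'k' x 2
  'x' x 1
  'k' x 3
RLE = "x4k2x1k3"


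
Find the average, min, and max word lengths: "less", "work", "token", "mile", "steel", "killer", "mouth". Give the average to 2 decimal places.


Lengths: "less"=4, "work"=4, "token"=5, "mile"=4, "steel"=5, "killer"=6, "mouth"=5
Sum = 33, Count = 7
Average = 33/7 = 4.71
= avg=4.71, min=4, max=6


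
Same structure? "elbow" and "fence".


Pattern of "elbow": [0, 1, 2, 3, 4]
Pattern of "fence": [0, 1, 2, 3, 1]
Patterns do not match
Same pattern = No


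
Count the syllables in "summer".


Word: "summer"
Syllable breakdown: sum / mer
Counting: 2 parts
= 2 syllables


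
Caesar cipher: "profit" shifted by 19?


Word: "profit"
Shift: 19
Each letter → (letter + shift) mod 26:
  'p' (15) + 19 = 8 → 'i'
  'r' (17) + 19 = 10 → 'k'
  'o' (14) + 19 = 7 → 'h'
  'f' (5) + 19 = 24 → 'y'
  'i' (8) + 19 = 1 → 'b'
  't' (19) + 19 = 12 → 'm'
Result = "ikhybm"


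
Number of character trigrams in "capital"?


Word: "capital" (length 7)
Number of 3-grams = length - 3 + 1 = 7 - 3 + 1
= 5


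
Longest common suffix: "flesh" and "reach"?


Word 1: "flesh"
Word 2: "reach"
Comparing from end:
  Pos -1: 'h' == 'h'
  Pos -2: 's' != 'c' (stop)
LCS = "h" (length 1)


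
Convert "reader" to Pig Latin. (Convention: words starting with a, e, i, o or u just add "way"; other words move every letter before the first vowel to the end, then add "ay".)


Word: "reader"
Starts with consonant(s) → move to end, add 'ay'
Consonant cluster: "r"
Pig Latin = "eaderray"


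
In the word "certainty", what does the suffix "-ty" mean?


Suffix: -ty
Example: certainty (certain + -ty)
Meaning = quality of


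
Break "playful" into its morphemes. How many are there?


Word: "playful"
Morphemes: play + -ful
Each morpheme carries meaning
= 2 morphemes


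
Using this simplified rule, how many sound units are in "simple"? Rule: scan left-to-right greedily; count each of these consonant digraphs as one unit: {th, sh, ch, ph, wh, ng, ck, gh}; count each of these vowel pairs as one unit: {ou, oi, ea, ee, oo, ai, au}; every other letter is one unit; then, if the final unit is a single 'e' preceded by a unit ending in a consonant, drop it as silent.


Word: "simple" (6 letters)
Left-to-right scan:
  (1) 's' (letter)
  (2) 'i' (letter)
  (3) 'm' (letter)
  (4) 'p' (letter)
  (5) 'l' (letter)
  (6) 'e' (letter)
Units from scan: 6
Final unit is 'e' after a consonant -> drop as silent (-1)
Sound units = 5 units


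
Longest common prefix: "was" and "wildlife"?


Word 1: "was"
Word 2: "wildlife"
Comparing from start:
  Pos 0: 'w' == 'w'
  Pos 1: 'a' != 'i' (stop)
LCP = "w" (length 1)


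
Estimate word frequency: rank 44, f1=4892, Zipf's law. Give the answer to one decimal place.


Zipf's law: f(r) = f(1) / r
f(1) = 4892
f(44) = 4892 / 44
= 111.2 occurrences


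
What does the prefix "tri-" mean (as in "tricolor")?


Prefix: tri-
Example: tricolor = tri- + color
Meaning = three


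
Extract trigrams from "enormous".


Word: "enormous" (length 8)
Number of trigrams = 8 - 3 + 1 = 6
  Position 0: "eno"
  Position 1: "nor"
  Position 2: "orm"
  Position 3: "rmo"
  Position 4: "mou"
  Position 5: "ous"
Trigrams = "eno", "nor", "orm", "rmo", "mou", "ous"


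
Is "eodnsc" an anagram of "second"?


Word 1: "second" → sorted: cdenos
Word 2: "eodnsc" → sorted: cdenos
Same letters? cdenos == cdenos
Anagram = Yes


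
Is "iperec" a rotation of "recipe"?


Word: "recipe", Candidate: "iperec"
Method: check if candidate is substring of word+word
"reciperecipe" contains "iperec"? Yes
Is rotation = Yes


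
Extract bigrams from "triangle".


Word: "triangle" (length 8)
Number of bigrams = 8 - 2 + 1 = 7
  Position 0: "tr"
  Position 1: "ri"
  Position 2: "ia"
  Position 3: "an"
  Position 4: "ng"
  Position 5: "gl"
  Position 6: "le"
Bigrams = "tr", "ri", "ia", "an", "ng", "gl", "le"


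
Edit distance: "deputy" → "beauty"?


Word 1: "deputy" (length 6)
Word 2: "beauty" (length 6)
One optimal edit sequence (insert/delete/substitute each cost 1):
  1. substitute 'd' -> 'b'  (+1)
  2. keep 'e'
  3. substitute 'p' -> 'a'  (+1)
  4. keep 'u'
  5. keep 't'
  6. keep 'y'
Total edit operations: 2
Edit distance = 2


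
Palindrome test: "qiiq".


Word: "qiiq"
Reversed: "qiiq"
Forward == Backward? qiiq == qiiq
Palindrome = Yes


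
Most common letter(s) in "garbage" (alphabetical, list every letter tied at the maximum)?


Word: "garbage"
Letter counts:
  'a': 2
  'b': 1
  'e': 1
  'g': 2
  'r': 1
Maximum count = 2
Most frequent = 'a', 'g' (2 times each)


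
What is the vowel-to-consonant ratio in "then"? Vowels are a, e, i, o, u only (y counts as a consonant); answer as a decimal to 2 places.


Word: "then"
Vowels (a,e,i,o,u): 1
Consonants: 3
Ratio = 1/3
= 0.33


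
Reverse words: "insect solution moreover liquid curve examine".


Original: "insect solution moreover liquid curve examine"
Words (1..n): insect | solution | moreover | liquid | curve | examine
Reversed (n..1): examine | curve | liquid | moreover | solution | insect
Result = "examine curve liquid moreover solution insect"


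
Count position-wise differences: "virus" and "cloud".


Comparing character by character (same length = 5):
  Pos 0: 'v' vs 'c' !=
  Pos 1: 'i' vs 'l' !=
  Pos 2: 'r' vs 'o' !=
  Pos 3: 'u' vs 'u' =
  Pos 4: 's' vs 'd' !=
Hamming distance = 4


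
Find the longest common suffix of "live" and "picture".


Word 1: "live"
Word 2: "picture"
Comparing from end:
  Pos -1: 'e' == 'e'
  Pos -2: 'v' != 'r' (stop)
LCS = "e" (length 1)


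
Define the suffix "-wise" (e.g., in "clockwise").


Suffix: -wise
As in: clockwise -> clock + -wise
Meaning = in the manner of


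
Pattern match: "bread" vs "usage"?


Pattern of "bread": [0, 1, 2, 3, 4]
Pattern of "usage": [0, 1, 2, 3, 4]
Patterns match
Same pattern = Yes


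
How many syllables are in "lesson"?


Word: "lesson"
Syllable breakdown: les | son
Counting: 2 parts
= 2 syllables


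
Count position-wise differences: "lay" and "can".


Comparing character by character (same length = 3):
  Pos 0: 'l' vs 'c' !=
  Pos 1: 'a' vs 'a' =
  Pos 2: 'y' vs 'n' !=
Hamming distance = 2


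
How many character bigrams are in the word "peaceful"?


Word: "peaceful" (length 8)
Number of 2-grams = length - 2 + 1 = 8 - 2 + 1
= 7


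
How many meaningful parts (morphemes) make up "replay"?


Word: "replay"
Morphemes: re- / play
Each morpheme carries meaning
= 2 morphemes


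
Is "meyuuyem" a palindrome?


Word: "meyuuyem"
Reversed: "meyuuyem"
Forward == Backward? meyuuyem == meyuuyem
Palindrome = Yes


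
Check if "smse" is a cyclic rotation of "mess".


Word: "mess", Candidate: "smse"
Method: check if candidate is substring of word+word
"messmess" contains "smse"? No
Is rotation = No


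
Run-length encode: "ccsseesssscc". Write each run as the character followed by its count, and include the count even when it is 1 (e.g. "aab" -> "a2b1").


String: "ccsseesssscc"
Scanning for consecutive runs:
  'c' x 2
  's' x 2
  'e' x 2
  's' x 4
  'c' x 2
RLE = "c2s2e2s4c2"


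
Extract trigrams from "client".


Word: "client" (length 6)
Number of trigrams = 6 - 3 + 1 = 4
  Position 0: "cli"
  Position 1: "lie"
  Position 2: "ien"
  Position 3: "ent"
Trigrams = "cli", "lie", "ien", "ent"


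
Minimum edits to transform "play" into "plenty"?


Word 1: "play" (length 4)
Word 2: "plenty" (length 6)
One optimal edit sequence (insert/delete/substitute each cost 1):
  1. keep 'p'
  2. keep 'l'
  3. insert 'e'  (+1)
  4. insert 'n'  (+1)
  5. substitute 'a' -> 't'  (+1)
  6. keep 'y'
Total edit operations: 3
Edit distance = 3


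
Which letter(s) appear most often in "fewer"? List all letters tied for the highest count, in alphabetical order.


Word: "fewer"
Letter counts:
  'e': 2
  'f': 1
  'r': 1
  'w': 1
Maximum count = 2
Most frequent = 'e' (2 times each)


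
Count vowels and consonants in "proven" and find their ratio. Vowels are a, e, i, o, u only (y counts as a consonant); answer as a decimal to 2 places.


Word: "proven"
Vowels (a,e,i,o,u): 2
Consonants: 4
Ratio = 2/4
= 0.50


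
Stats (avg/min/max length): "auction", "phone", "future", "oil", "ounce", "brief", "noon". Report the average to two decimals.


Lengths: "auction"=7, "phone"=5, "future"=6, "oil"=3, "ounce"=5, "brief"=5, "noon"=4
Sum = 35, Count = 7
Average = 35/7 = 5.00
= avg=5.00, min=3, max=7


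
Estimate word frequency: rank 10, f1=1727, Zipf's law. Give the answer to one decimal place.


Zipf's law: f(r) = f(1) / r
f(1) = 1727
f(10) = 1727 / 10
= 172.7 occurrences


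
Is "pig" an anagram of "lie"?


Word 1: "lie" → sorted: eil
Word 2: "pig" → sorted: gip
Same letters? eil != gip
Anagram = No


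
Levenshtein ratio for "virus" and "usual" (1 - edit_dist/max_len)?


Word 1: "virus" (length 5)
Word 2: "usual" (length 5)
One optimal edit sequence:
  1. substitute 'v' -> 'u'  (+1)
  2. substitute 'i' -> 's'  (+1)
  3. substitute 'r' -> 'u'  (+1)
  4. substitute 'u' -> 'a'  (+1)
  5. substitute 's' -> 'l'  (+1)
Edit distance = 5
Max length = max(5, 5) = 5
Similarity = 1 - 5/5
= 0.0000


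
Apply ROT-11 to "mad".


Word: "mad"
Shift: 11
Each letter → (letter + shift) mod 26:
  'm' (12) + 11 = 23 → 'x'
  'a' (0) + 11 = 11 → 'l'
  'd' (3) + 11 = 14 → 'o'
Result = "xlo"


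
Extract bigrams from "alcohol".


Word: "alcohol" (length 7)
Number of bigrams = 7 - 2 + 1 = 6
  Position 0: "al"
  Position 1: "lc"
  Position 2: "co"
  Position 3: "oh"
  Position 4: "ho"
  Position 5: "ol"
Bigrams = "al", "lc", "co", "oh", "ho", "ol"


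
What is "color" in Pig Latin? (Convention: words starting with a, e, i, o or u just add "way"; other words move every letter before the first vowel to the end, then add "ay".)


Word: "color"
Starts with consonant(s) → move to end, add 'ay'
Consonant cluster: "c"
Pig Latin = "olorcay"


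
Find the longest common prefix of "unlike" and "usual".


Word 1: "unlike"
Word 2: "usual"
Comparing from start:
  Pos 0: 'u' == 'u'
  Pos 1: 'n' != 's' (stop)
LCP = "u" (length 1)


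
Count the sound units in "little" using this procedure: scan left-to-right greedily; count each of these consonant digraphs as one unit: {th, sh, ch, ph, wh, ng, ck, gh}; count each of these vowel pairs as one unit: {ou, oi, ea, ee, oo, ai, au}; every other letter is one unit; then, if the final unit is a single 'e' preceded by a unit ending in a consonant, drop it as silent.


Word: "little" (6 letters)
Left-to-right scan:
  1. 'l' (letter)
  2. 'i' (letter)
  3. 't' (letter)
  4. 't' (letter)
  5. 'l' (letter)
  6. 'e' (letter)
Units from scan: 6
Final unit is 'e' after a consonant -> drop as silent (-1)
Sound units = 5 units


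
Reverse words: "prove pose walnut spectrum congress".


Original: "prove pose walnut spectrum congress"
Words (1..n): prove | pose | walnut | spectrum | congress
Reversed (n..1): congress | spectrum | walnut | pose | prove
Result = "congress spectrum walnut pose prove"


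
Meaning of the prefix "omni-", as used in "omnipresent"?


Prefix: omni-
Example: omnipresent = omni- + present
Meaning = all


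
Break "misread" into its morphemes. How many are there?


Word: "misread"
Morphemes: mis- | read
Each morpheme carries meaning
= 2 morphemes


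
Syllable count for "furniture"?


Word: "furniture"
Syllable breakdown: fur-ni-ture
Counting: 3 parts
= 3 syllables


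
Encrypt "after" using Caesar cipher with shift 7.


Word: "after"
Shift: 7
Each letter → (letter + shift) mod 26:
  'a' (0) + 7 = 7 → 'h'
  'f' (5) + 7 = 12 → 'm'
  't' (19) + 7 = 0 → 'a'
  'e' (4) + 7 = 11 → 'l'
  'r' (17) + 7 = 24 → 'y'
Result = "hmaly"


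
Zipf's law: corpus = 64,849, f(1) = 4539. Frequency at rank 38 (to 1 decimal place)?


Zipf's law: f(r) = f(1) / r
f(1) = 4539
f(38) = 4539 / 38
= 119.4 occurrences


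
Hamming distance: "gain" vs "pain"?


Comparing character by character (same length = 4):
  Pos 0: 'g' vs 'p' !=
  Pos 1: 'a' vs 'a' =
  Pos 2: 'i' vs 'i' =
  Pos 3: 'n' vs 'n' =
Hamming distance = 1


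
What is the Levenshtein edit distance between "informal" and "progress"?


Word 1: "informal" (length 8)
Word 2: "progress" (length 8)
One optimal edit sequence (insert/delete/substitute each cost 1):
  1. substitute 'i' -> 'p'  (+1)
  2. substitute 'n' -> 'r'  (+1)
  3. substitute 'f' -> 'o'  (+1)
  4. substitute 'o' -> 'g'  (+1)
  5. keep 'r'
  6. substitute 'm' -> 'e'  (+1)
  7. substitute 'a' -> 's'  (+1)
  8. substitute 'l' -> 's'  (+1)
Total edit operations: 7
Edit distance = 7


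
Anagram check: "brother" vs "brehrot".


Word 1: "brother" → sorted: behorrt
Word 2: "brehrot" → sorted: behorrt
Same letters? behorrt == behorrt
Anagram = Yes


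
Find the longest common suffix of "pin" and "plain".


Word 1: "pin"
Word 2: "plain"
Comparing from end:
  Pos -1: 'n' == 'n'
  Pos -2: 'i' == 'i'
  Pos -3: 'p' != 'a' (stop)
LCS = "in" (length 2)


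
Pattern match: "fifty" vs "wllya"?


Pattern of "fifty": [0, 1, 0, 2, 3]
Pattern of "wllya": [0, 1, 1, 2, 3]
Patterns do not match
Same pattern = No


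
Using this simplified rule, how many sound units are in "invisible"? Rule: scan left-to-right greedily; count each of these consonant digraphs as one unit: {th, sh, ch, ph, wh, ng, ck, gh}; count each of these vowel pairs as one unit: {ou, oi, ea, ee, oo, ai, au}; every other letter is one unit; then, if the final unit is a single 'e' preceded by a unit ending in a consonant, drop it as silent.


Word: "invisible" (9 letters)
Left-to-right scan:
  1. 'i' (letter)
  2. 'n' (letter)
  3. 'v' (letter)
  4. 'i' (letter)
  5. 's' (letter)
  6. 'i' (letter)
  7. 'b' (letter)
  8. 'l' (letter)
  9. 'e' (letter)
Units from scan: 9
Final unit is 'e' after a consonant -> drop as silent (-1)
Sound units = 8 units


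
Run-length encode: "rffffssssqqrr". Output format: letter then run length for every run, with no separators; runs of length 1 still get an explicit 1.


String: "rffffssssqqrr"
Scanning for consecutive runs:
  'r' x 1
  'f' x 4
  's' x 4
  'q' x 2
  'r' x 2
RLE = "r1f4s4q2r2"


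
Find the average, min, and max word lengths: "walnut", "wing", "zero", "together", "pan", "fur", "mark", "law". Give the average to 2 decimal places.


Lengths: "walnut"=6, "wing"=4, "zero"=4, "together"=8, "pan"=3, "fur"=3, "mark"=4, "law"=3
Sum = 35, Count = 8
Average = 35/8 = 4.38
= avg=4.38, min=3, max=8


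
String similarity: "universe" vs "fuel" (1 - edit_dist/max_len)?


Word 1: "universe" (length 8)
Word 2: "fuel" (length 4)
One optimal edit sequence:
  1. delete 'u'  (+1)
  2. delete 'n'  (+1)
  3. substitute 'i' -> 'f'  (+1)
  4. substitute 'v' -> 'u'  (+1)
  5. keep 'e'
  6. delete 'r'  (+1)
  7. delete 's'  (+1)
  8. substitute 'e' -> 'l'  (+1)
Edit distance = 7
Max length = max(8, 4) = 8
Similarity = 1 - 7/8
= 0.1250


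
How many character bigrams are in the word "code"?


Word: "code" (length 4)
Number of 2-grams = length - 2 + 1 = 4 - 2 + 1
= 3


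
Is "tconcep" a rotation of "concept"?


Word: "concept", Candidate: "tconcep"
Method: check if candidate is substring of word+word
"conceptconcept" contains "tconcep"? Yes
Is rotation = Yes


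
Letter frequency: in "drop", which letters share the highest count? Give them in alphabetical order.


Word: "drop"
Letter counts:
  'd': 1
  'o': 1
  'p': 1
  'r': 1
Maximum count = 1
Most frequent = 'd', 'o', 'p', 'r' (1 time each)


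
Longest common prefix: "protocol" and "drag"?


Word 1: "protocol"
Word 2: "drag"
Comparing from start:
  Pos 0: 'p' != 'd' (stop)
LCP = "" (length 0)


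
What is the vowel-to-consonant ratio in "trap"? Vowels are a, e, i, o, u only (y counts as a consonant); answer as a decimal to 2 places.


Word: "trap"
Vowels (a,e,i,o,u): 1
Consonants: 3
Ratio = 1/3
= 0.33


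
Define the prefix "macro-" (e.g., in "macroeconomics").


Prefix: macro-
Example: macroeconomics (macro- + economics)
Meaning = large


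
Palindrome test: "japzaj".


Word: "japzaj"
Reversed: "jazpaj"
Forward == Backward? japzaj != jazpaj
Palindrome = No


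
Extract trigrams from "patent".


Word: "patent" (length 6)
Number of trigrams = 6 - 3 + 1 = 4
  Position 0: "pat"
  Position 1: "ate"
  Position 2: "ten"
  Position 3: "ent"
Trigrams = "pat", "ate", "ten", "ent"


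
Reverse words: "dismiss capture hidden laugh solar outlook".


Original: "dismiss capture hidden laugh solar outlook"
Words (1..n): dismiss | capture | hidden | laugh | solar | outlook
Reversed (n..1): outlook | solar | laugh | hidden | capture | dismiss
Result = "outlook solar laugh hidden capture dismiss"


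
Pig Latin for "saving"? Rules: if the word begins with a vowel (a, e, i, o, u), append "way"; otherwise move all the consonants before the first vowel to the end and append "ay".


Word: "saving"
Starts with consonant(s) → move to end, add 'ay'
Consonant cluster: "s"
Pig Latin = "avingsay"


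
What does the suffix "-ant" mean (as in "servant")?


Suffix: -ant
Example: servant (serve + -ant, with a spelling change)
Meaning = one who / that which


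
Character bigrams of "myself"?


Word: "myself" (length 6)
Number of bigrams = 6 - 2 + 1 = 5
  Position 0: "my"
  Position 1: "ys"
  Position 2: "se"
  Position 3: "el"
  Position 4: "lf"
Bigrams = "my", "ys", "se", "el", "lf"


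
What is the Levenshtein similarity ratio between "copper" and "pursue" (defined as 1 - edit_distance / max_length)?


Word 1: "copper" (length 6)
Word 2: "pursue" (length 6)
One optimal edit sequence:
  1. substitute 'c' -> 'p'  (+1)
  2. substitute 'o' -> 'u'  (+1)
  3. substitute 'p' -> 'r'  (+1)
  4. substitute 'p' -> 's'  (+1)
  5. substitute 'e' -> 'u'  (+1)
  6. substitute 'r' -> 'e'  (+1)
Edit distance = 6
Max length = max(6, 6) = 6
Similarity = 1 - 6/6
= 0.0000


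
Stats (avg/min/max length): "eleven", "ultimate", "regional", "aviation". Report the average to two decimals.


Lengths: "eleven"=6, "ultimate"=8, "regional"=8, "aviation"=8
Sum = 30, Count = 4
Average = 30/4 = 7.50
= avg=7.50, min=6, max=8


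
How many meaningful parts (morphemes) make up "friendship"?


Word: "friendship"
Morphemes: friend / -ship
Each morpheme carries meaning
= 2 morphemes


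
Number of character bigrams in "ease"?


Word: "ease" (length 4)
Number of 2-grams = length - 2 + 1 = 4 - 2 + 1
= 3


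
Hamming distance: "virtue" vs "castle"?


Comparing character by character (same length = 6):
  Pos 0: 'v' vs 'c' !=
  Pos 1: 'i' vs 'a' !=
  Pos 2: 'r' vs 's' !=
  Pos 3: 't' vs 't' =
  Pos 4: 'u' vs 'l' !=
  Pos 5: 'e' vs 'e' =
Hamming distance = 4


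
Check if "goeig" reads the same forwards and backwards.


Word: "goeig"
Reversed: "gieog"
Forward == Backward? goeig != gieog
Palindrome = No


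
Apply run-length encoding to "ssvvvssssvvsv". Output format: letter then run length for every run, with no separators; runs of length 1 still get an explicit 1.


String: "ssvvvssssvvsv"
Scanning for consecutive runs:
  's' x 2
  'v' x 3
  's' x 4
  'v' x 2
  's' x 1
  'v' x 1
RLE = "s2v3s4v2s1v1"


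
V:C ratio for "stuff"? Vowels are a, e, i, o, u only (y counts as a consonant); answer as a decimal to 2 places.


Word: "stuff"
Vowels (a,e,i,o,u): 1
Consonants: 4
Ratio = 1/4
= 0.25
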